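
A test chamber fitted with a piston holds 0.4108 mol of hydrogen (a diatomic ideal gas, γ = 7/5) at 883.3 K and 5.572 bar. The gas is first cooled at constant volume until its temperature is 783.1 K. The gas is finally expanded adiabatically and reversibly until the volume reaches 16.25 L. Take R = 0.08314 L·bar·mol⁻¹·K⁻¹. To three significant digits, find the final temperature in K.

From PV = nRT: V₁ = nRT₁/P₁ = 5.414 L.
V constant ⇒ P ∝ T: V₂ = V₁; P₂ = P₁·(T₂/T₁) = 4.940 bar.
Reversible adiabatic, γ = 7/5: T₃ = T₂·(V₂/V₃)^(γ−1) = 504.5 K; P₃ = P₂·(V₂/V₃)^γ = 1.060 bar.

T₃ ≈ 505 K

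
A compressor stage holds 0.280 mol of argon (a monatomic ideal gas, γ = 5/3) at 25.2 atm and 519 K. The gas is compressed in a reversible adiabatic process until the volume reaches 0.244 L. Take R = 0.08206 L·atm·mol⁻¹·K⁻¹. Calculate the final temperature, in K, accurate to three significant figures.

From PV = nRT: V₁ = nRT₁/P₁ = 0.4732 L.
Adiabatic (γ = 5/3), T V^(γ−1) and P V^γ constant: T₂ = T₁·(V₁/V₂)^(γ−1) = 807.1 K; P₂ = P₁·(V₁/V₂)^γ = 76.01 atm.

T₂ ≈ 807 K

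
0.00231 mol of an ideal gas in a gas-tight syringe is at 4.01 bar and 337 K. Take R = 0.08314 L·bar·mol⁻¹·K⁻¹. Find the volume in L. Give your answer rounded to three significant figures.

V ≈ 0.0161 L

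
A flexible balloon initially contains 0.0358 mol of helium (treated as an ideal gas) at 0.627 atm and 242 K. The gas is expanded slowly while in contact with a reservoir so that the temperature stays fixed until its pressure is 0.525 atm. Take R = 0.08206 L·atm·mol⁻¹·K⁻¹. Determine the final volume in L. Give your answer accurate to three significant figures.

V₂ ≈ 1.35 L

From PV = nRT: V₁ = nRT₁/P₁ = 1.134 L.
Isothermal, so P V is constant: T₂ = T₁; V₂ = V₁·(P₁/P₂) = 1.354 L.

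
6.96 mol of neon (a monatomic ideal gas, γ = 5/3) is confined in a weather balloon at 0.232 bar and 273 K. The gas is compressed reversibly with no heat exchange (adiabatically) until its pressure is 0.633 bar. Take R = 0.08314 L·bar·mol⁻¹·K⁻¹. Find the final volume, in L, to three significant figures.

V₂ ≈ 373 L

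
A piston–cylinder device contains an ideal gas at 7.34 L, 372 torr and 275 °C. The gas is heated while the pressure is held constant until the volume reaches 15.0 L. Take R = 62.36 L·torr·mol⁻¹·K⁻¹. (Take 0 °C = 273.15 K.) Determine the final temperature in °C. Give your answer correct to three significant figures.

Convert: T₁ = 548.1 K.
P constant ⇒ V ∝ T: P₂ = P₁; T₂ = T₁·(V₂/V₁) = 1120 K.

T₂ ≈ 847 °C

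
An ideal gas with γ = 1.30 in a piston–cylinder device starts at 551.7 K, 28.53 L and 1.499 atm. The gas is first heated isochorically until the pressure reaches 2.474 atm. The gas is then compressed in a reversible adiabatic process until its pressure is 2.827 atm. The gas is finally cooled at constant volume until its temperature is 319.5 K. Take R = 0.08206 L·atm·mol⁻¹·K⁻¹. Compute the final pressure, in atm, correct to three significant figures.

P₄ ≈ 0.962 atm

V constant ⇒ P ∝ T: V₂ = V₁; T₂ = T₁·(P₂/P₁) = 910.5 K.
Adiabatic (γ = 1.30), T V^(γ−1) and P V^γ constant: T₃ = T₂·(P₃/P₂)^((γ−1)/γ) = 939.0 K; V₃ = V₂·(P₂/P₃)^(1/γ) = 25.75 L.
V constant ⇒ P ∝ T: V₄ = V₃; P₄ = P₃·(T₄/T₃) = 0.9619 atm.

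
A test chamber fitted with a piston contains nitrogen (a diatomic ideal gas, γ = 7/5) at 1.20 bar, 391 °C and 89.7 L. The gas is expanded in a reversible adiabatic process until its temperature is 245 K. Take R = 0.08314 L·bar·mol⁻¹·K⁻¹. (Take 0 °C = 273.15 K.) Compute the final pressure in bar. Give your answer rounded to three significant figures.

P₂ ≈ 0.0366 bar

Convert: T₁ = 664.1 K.
Reversible adiabatic, γ = 7/5: P₂ = P₁·(T₂/T₁)^(γ/(γ−1)) = 0.03659 bar; V₂ = V₁·(T₁/T₂)^(1/(γ−1)) = 1085 L.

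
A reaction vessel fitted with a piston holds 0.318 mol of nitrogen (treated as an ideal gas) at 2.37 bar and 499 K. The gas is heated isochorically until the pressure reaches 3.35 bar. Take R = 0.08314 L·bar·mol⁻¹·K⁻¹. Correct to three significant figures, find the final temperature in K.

T₂ ≈ 705 K

From PV = nRT: V₁ = nRT₁/P₁ = 5.567 L.
Isochoric, so P/T is constant: V₂ = V₁; T₂ = T₁·(P₂/P₁) = 705.3 K.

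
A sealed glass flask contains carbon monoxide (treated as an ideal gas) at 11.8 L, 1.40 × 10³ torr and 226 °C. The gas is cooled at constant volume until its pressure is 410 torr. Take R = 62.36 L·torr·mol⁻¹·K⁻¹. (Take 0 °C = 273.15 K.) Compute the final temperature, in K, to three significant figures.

T₂ ≈ 146 K

Convert: T₁ = 499.1 K.
V constant ⇒ P ∝ T: V₂ = V₁; T₂ = T₁·(P₂/P₁) = 146.2 K.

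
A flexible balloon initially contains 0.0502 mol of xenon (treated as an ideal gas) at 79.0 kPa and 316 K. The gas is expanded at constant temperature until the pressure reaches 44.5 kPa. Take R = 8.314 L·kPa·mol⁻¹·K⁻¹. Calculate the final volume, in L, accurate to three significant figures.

V₂ ≈ 2.96 L

From PV = nRT: V₁ = nRT₁/P₁ = 1.669 L.
T constant ⇒ Boyle's law P V = const: T₂ = T₁; V₂ = V₁·(P₁/P₂) = 2.964 L.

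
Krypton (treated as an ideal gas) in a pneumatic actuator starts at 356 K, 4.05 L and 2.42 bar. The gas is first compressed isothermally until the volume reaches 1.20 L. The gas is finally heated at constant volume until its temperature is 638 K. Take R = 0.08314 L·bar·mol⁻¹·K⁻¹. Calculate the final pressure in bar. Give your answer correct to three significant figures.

Isothermal, so P V is constant: T₂ = T₁; P₂ = P₁·(V₁/V₂) = 8.168 bar.
Isochoric, so P/T is constant: V₃ = V₂; P₃ = P₂·(T₃/T₂) = 14.64 bar.

P₃ ≈ 14.6 bar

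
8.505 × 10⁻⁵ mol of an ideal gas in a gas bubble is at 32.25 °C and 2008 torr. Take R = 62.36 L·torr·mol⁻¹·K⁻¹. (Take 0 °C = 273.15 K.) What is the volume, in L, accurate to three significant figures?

V ≈ 0.000807 L

Convert: T = 305.40 K.
PV = nRT ⇒ V = nRT/P = (8.505e-05 × 62.36 × 305.40) / 2008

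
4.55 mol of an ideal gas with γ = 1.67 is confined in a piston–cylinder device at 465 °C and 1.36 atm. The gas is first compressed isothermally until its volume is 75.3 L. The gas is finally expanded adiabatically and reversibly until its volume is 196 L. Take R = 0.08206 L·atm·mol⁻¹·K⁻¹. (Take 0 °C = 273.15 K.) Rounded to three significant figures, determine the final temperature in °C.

Convert: T₁ = 738.1 K.
From PV = nRT: V₁ = nRT₁/P₁ = 202.7 L.
Isothermal, so P V is constant: T₂ = T₁; P₂ = P₁·(V₁/V₂) = 3.660 atm.
Reversible adiabatic, γ = 1.67: T₃ = T₂·(V₂/V₃)^(γ−1) = 388.9 K; P₃ = P₂·(V₂/V₃)^γ = 0.7408 atm.

T₃ ≈ 116 °C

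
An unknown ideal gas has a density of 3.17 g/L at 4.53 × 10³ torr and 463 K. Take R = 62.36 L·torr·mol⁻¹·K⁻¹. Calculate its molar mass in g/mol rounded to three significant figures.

ρ = PM/(RT) ⇒ M = ρRT/P = (3.17 × 62.36 × 463.0) / 4.53e+03

M ≈ 20.2 g/mol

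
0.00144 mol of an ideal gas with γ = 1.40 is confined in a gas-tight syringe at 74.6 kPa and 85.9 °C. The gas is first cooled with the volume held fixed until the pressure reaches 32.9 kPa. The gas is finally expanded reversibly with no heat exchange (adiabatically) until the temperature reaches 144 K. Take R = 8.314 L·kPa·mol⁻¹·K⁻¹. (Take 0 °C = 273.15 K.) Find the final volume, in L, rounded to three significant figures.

Convert: T₁ = 359.0 K.
From PV = nRT: V₁ = nRT₁/P₁ = 0.05762 L.
V constant ⇒ P ∝ T: V₂ = V₁; T₂ = T₁·(P₂/P₁) = 158.3 K.
Reversible adiabatic, γ = 1.40: P₃ = P₂·(T₃/T₂)^(γ/(γ−1)) = 23.60 kPa; V₃ = V₂·(T₂/T₃)^(1/(γ−1)) = 0.07307 L.

V₃ ≈ 0.0731 L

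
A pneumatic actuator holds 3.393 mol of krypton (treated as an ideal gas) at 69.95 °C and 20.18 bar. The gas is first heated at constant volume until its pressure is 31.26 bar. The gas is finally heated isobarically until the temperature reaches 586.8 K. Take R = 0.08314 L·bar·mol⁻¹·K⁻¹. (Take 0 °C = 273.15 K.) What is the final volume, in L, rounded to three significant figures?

V₃ ≈ 5.30 L

Convert: T₁ = 343.1 K.
From PV = nRT: V₁ = nRT₁/P₁ = 4.796 L.
Isochoric, so P/T is constant: V₂ = V₁; T₂ = T₁·(P₂/P₁) = 531.5 K.
P constant ⇒ V ∝ T: P₃ = P₂; V₃ = V₂·(T₃/T₂) = 5.295 L.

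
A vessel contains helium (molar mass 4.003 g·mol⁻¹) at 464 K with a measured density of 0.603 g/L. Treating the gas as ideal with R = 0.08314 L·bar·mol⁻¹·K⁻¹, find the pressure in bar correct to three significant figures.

ρ = PM/(RT) ⇒ P = ρRT/M = (0.603 × 0.08314 × 464.0) / 4.003

P ≈ 5.81 bar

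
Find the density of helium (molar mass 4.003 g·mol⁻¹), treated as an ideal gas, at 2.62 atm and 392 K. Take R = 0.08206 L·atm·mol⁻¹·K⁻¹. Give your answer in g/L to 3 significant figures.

ρ = PM/(RT) = (2.62 × 4.003) / (0.08206 × 392.0)

ρ ≈ 0.326 g/L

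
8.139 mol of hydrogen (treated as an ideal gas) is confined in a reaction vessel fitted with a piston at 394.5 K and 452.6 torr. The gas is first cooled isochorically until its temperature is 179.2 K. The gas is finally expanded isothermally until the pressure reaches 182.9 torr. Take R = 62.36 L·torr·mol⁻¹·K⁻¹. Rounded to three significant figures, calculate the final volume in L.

From PV = nRT: V₁ = nRT₁/P₁ = 442.4 L.
Isochoric, so P/T is constant: V₂ = V₁; P₂ = P₁·(T₂/T₁) = 205.6 torr.
T constant ⇒ Boyle's law P V = const: T₃ = T₂; V₃ = V₂·(P₂/P₃) = 497.3 L.

V₃ ≈ 497 L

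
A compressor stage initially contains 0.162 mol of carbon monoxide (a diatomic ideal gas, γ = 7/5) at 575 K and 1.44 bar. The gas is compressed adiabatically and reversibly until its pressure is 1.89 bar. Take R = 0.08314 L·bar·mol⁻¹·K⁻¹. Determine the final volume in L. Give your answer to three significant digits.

V₂ ≈ 4.43 L

From PV = nRT: V₁ = nRT₁/P₁ = 5.378 L.
Reversible adiabatic, γ = 7/5: T₂ = T₁·(P₂/P₁)^((γ−1)/γ) = 621.5 K; V₂ = V₁·(P₁/P₂)^(1/γ) = 4.429 L.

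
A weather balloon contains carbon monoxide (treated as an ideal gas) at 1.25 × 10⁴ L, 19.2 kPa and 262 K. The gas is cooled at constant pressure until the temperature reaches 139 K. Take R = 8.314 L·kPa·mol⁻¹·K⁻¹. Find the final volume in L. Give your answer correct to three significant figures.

V₂ ≈ 6.63e+03 L

Isobaric, so V/T is constant: P₂ = P₁; V₂ = V₁·(T₂/T₁) = 6632 L.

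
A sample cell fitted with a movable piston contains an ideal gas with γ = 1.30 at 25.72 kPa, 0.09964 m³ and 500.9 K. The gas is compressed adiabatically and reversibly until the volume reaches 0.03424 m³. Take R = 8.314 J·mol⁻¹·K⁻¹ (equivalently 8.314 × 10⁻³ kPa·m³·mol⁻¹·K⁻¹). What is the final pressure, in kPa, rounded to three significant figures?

P₂ ≈ 103 kPa

Adiabatic (γ = 1.30), T V^(γ−1) and P V^γ constant: T₂ = T₁·(V₁/V₂)^(γ−1) = 690.1 K; P₂ = P₁·(V₁/V₂)^γ = 103.1 kPa.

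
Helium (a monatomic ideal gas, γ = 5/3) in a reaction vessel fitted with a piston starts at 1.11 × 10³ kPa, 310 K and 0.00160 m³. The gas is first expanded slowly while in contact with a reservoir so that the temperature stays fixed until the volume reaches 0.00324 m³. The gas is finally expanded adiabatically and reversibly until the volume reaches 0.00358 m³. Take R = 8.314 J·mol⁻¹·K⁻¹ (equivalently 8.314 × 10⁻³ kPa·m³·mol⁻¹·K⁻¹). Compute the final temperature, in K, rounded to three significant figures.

T₃ ≈ 290 K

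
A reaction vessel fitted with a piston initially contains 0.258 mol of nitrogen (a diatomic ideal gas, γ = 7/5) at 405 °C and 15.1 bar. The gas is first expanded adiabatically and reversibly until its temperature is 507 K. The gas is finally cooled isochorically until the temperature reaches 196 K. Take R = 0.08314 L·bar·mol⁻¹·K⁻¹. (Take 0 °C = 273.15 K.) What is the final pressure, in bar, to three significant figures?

Convert: T₁ = 678.1 K.
From PV = nRT: V₁ = nRT₁/P₁ = 0.9633 L.
Adiabatic (γ = 7/5), T V^(γ−1) and P V^γ constant: P₂ = P₁·(T₂/T₁)^(γ/(γ−1)) = 5.456 bar; V₂ = V₁·(T₁/T₂)^(1/(γ−1)) = 1.993 L.
Isochoric, so P/T is constant: V₃ = V₂; P₃ = P₂·(T₃/T₂) = 2.109 bar.

P₃ ≈ 2.11 bar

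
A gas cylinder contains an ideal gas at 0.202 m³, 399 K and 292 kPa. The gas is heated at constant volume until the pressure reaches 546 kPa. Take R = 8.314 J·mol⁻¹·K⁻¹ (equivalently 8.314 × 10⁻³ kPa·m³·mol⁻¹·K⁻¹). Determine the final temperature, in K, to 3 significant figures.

T₂ ≈ 746 K

V constant ⇒ P ∝ T: V₂ = V₁; T₂ = T₁·(P₂/P₁) = 746.1 K.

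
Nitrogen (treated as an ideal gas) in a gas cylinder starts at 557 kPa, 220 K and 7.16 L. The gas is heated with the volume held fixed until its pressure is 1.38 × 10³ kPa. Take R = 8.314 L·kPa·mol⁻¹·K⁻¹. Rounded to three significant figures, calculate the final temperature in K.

V constant ⇒ P ∝ T: V₂ = V₁; T₂ = T₁·(P₂/P₁) = 545.1 K.

T₂ ≈ 545 K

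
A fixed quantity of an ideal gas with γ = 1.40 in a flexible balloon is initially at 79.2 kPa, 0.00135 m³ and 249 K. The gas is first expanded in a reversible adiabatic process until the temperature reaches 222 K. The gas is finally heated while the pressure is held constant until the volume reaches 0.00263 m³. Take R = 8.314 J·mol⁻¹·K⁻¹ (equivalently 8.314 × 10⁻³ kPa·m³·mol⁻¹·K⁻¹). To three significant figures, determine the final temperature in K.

Reversible adiabatic, γ = 1.40: P₂ = P₁·(T₂/T₁)^(γ/(γ−1)) = 53.00 kPa; V₂ = V₁·(T₁/T₂)^(1/(γ−1)) = 0.001799 m³.
P constant ⇒ V ∝ T: P₃ = P₂; T₃ = T₂·(V₃/V₂) = 324.6 K.

T₃ ≈ 325 K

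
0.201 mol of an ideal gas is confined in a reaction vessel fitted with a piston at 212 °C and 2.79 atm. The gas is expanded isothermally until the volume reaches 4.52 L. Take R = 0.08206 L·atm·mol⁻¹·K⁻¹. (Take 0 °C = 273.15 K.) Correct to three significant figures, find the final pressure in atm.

Convert: T₁ = 485.1 K.
From PV = nRT: V₁ = nRT₁/P₁ = 2.868 L.
Isothermal, so P V is constant: T₂ = T₁; P₂ = P₁·(V₁/V₂) = 1.770 atm.

P₂ ≈ 1.77 atm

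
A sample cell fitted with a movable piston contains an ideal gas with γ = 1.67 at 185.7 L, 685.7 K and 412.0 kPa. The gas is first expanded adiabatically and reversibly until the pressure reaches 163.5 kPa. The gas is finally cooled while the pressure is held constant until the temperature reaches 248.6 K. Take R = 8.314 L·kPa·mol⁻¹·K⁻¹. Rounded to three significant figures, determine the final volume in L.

Reversible adiabatic, γ = 1.67: T₂ = T₁·(P₂/P₁)^((γ−1)/γ) = 473.3 K; V₂ = V₁·(P₁/P₂)^(1/γ) = 323.0 L.
Isobaric, so V/T is constant: P₃ = P₂; V₃ = V₂·(T₃/T₂) = 169.7 L.

V₃ ≈ 170 L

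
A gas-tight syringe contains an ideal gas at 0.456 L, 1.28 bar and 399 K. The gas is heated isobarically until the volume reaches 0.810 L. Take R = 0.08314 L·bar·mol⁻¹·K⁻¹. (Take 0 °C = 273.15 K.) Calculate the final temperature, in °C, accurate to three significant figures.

P constant ⇒ V ∝ T: P₂ = P₁; T₂ = T₁·(V₂/V₁) = 708.8 K.

T₂ ≈ 436 °C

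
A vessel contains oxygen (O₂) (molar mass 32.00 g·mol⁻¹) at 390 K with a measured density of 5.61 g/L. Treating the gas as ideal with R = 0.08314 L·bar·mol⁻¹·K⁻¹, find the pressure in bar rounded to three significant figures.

P ≈ 5.68 bar

ρ = PM/(RT) ⇒ P = ρRT/M = (5.61 × 0.08314 × 390.0) / 32.00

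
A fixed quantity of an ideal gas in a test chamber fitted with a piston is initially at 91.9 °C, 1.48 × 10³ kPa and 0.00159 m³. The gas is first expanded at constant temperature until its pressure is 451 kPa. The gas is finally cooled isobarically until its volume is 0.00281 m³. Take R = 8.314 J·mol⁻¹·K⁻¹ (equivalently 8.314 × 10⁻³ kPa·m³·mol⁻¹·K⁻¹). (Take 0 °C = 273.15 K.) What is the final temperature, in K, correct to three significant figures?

Convert: T₁ = 365.0 K.
Isothermal, so P V is constant: T₂ = T₁; V₂ = V₁·(P₁/P₂) = 0.005218 m³.
Isobaric, so V/T is constant: P₃ = P₂; T₃ = T₂·(V₃/V₂) = 196.6 K.

T₃ ≈ 197 K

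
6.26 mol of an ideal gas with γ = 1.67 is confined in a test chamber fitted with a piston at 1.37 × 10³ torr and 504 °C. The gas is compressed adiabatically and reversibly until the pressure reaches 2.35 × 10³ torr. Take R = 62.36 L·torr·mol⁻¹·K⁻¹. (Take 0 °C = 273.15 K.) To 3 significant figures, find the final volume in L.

V₂ ≈ 160 L

Convert: T₁ = 777.1 K.
From PV = nRT: V₁ = nRT₁/P₁ = 221.4 L.
Adiabatic (γ = 1.67), T V^(γ−1) and P V^γ constant: T₂ = T₁·(P₂/P₁)^((γ−1)/γ) = 965.0 K; V₂ = V₁·(P₁/P₂)^(1/γ) = 160.3 L.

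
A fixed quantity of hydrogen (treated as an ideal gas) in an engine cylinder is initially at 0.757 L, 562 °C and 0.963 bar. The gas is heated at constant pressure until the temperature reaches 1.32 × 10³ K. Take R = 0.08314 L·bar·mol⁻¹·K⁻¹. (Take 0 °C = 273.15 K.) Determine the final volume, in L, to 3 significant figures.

Convert: T₁ = 835.1 K.
Isobaric, so V/T is constant: P₂ = P₁; V₂ = V₁·(T₂/T₁) = 1.196 L.

V₂ ≈ 1.20 L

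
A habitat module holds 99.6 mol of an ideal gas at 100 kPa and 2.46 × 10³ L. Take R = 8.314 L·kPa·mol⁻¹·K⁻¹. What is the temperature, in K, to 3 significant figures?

T ≈ 297 K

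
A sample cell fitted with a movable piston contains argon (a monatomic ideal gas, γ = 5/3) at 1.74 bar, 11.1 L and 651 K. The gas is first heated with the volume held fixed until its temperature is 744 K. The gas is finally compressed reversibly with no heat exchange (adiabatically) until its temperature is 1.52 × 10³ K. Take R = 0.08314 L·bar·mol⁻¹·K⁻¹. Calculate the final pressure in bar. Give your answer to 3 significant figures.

P₃ ≈ 11.9 bar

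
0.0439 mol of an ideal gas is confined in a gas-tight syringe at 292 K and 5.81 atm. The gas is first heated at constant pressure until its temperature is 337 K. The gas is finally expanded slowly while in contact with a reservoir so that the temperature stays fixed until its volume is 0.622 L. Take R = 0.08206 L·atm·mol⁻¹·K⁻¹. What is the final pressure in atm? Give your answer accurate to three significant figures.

P₃ ≈ 1.95 atm

From PV = nRT: V₁ = nRT₁/P₁ = 0.1811 L.
P constant ⇒ V ∝ T: P₂ = P₁; V₂ = V₁·(T₂/T₁) = 0.2090 L.
Isothermal, so P V is constant: T₃ = T₂; P₃ = P₂·(V₂/V₃) = 1.952 atm.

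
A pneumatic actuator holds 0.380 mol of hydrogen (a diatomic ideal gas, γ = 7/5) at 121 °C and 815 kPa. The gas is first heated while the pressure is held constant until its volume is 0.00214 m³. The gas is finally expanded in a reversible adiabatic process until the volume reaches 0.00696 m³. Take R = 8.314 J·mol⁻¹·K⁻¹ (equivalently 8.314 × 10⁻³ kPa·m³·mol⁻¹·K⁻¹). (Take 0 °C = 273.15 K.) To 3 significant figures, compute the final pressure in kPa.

Convert: T₁ = 394.1 K.
From PV = nRT: V₁ = nRT₁/P₁ = 0.001528 m³.
P constant ⇒ V ∝ T: P₂ = P₁; T₂ = T₁·(V₂/V₁) = 552.0 K.
Adiabatic (γ = 7/5), T V^(γ−1) and P V^γ constant: T₃ = T₂·(V₂/V₃)^(γ−1) = 344.4 K; P₃ = P₂·(V₂/V₃)^γ = 156.3 kPa.

P₃ ≈ 156 kPa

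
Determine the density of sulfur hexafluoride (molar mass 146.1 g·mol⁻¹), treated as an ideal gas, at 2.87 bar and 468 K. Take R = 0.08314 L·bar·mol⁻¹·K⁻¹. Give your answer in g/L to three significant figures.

ρ ≈ 10.8 g/L

ρ = PM/(RT) = (2.87 × 146.1) / (0.08314 × 468.0)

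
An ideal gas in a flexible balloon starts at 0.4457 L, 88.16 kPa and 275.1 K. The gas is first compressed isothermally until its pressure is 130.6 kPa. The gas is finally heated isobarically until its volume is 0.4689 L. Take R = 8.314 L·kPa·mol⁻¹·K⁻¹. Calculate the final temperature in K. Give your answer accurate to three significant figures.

T constant ⇒ Boyle's law P V = const: T₂ = T₁; V₂ = V₁·(P₁/P₂) = 0.3009 L.
P constant ⇒ V ∝ T: P₃ = P₂; T₃ = T₂·(V₃/V₂) = 428.7 K.

T₃ ≈ 429 K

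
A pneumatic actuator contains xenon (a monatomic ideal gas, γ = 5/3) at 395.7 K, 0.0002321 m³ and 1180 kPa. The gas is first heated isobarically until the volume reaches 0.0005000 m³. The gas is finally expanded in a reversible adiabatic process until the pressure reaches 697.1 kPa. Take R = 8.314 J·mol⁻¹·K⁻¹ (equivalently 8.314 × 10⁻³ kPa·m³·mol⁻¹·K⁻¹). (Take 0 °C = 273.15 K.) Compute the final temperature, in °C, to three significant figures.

P constant ⇒ V ∝ T: P₂ = P₁; T₂ = T₁·(V₂/V₁) = 852.4 K.
Reversible adiabatic, γ = 5/3: T₃ = T₂·(P₃/P₂)^((γ−1)/γ) = 690.6 K; V₃ = V₂·(P₂/P₃)^(1/γ) = 0.0006857 m³.

T₃ ≈ 417 °C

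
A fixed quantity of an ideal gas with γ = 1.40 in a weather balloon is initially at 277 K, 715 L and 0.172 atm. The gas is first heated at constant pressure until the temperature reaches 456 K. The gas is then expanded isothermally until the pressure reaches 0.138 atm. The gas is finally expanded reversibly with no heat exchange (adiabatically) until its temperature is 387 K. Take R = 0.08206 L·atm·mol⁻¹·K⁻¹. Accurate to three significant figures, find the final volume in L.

V₄ ≈ 2.21e+03 L

Isobaric, so V/T is constant: P₂ = P₁; V₂ = V₁·(T₂/T₁) = 1177 L.
Isothermal, so P V is constant: T₃ = T₂; V₃ = V₂·(P₂/P₃) = 1467 L.
Reversible adiabatic, γ = 1.40: P₄ = P₃·(T₄/T₃)^(γ/(γ−1)) = 0.07771 atm; V₄ = V₃·(T₃/T₄)^(1/(γ−1)) = 2211 L.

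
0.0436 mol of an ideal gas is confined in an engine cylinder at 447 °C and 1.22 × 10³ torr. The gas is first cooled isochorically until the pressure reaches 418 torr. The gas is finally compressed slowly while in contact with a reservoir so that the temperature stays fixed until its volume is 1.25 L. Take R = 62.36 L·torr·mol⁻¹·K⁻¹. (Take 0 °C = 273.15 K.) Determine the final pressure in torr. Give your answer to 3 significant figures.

P₃ ≈ 537 torr

Convert: T₁ = 720.1 K.
From PV = nRT: V₁ = nRT₁/P₁ = 1.605 L.
Isochoric, so P/T is constant: V₂ = V₁; T₂ = T₁·(P₂/P₁) = 246.7 K.
T constant ⇒ Boyle's law P V = const: T₃ = T₂; P₃ = P₂·(V₂/V₃) = 536.7 torr.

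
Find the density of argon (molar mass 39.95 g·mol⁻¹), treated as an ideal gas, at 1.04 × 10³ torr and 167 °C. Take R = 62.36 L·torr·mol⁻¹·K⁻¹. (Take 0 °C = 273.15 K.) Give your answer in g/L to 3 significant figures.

ρ ≈ 1.51 g/L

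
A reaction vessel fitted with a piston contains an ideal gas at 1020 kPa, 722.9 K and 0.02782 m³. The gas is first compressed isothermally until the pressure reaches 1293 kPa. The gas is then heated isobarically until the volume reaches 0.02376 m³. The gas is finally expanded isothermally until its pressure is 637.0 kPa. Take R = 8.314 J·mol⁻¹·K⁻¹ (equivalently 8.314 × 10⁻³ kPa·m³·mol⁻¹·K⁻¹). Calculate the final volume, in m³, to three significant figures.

V₄ ≈ 0.0482 m³

T constant ⇒ Boyle's law P V = const: T₂ = T₁; V₂ = V₁·(P₁/P₂) = 0.02195 m³.
P constant ⇒ V ∝ T: P₃ = P₂; T₃ = T₂·(V₃/V₂) = 782.6 K.
Isothermal, so P V is constant: T₄ = T₃; V₄ = V₃·(P₃/P₄) = 0.04823 m³.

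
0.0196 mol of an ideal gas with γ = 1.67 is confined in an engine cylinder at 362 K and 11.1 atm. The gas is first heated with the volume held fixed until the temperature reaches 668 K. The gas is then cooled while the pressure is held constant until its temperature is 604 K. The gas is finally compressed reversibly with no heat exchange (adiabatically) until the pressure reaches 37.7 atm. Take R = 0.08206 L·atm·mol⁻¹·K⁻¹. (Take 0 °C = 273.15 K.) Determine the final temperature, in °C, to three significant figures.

From PV = nRT: V₁ = nRT₁/P₁ = 0.05245 L.
Isochoric, so P/T is constant: V₂ = V₁; P₂ = P₁·(T₂/T₁) = 20.48 atm.
P constant ⇒ V ∝ T: P₃ = P₂; V₃ = V₂·(T₃/T₂) = 0.04743 L.
Reversible adiabatic, γ = 1.67: T₄ = T₃·(P₄/P₃)^((γ−1)/γ) = 771.5 K; V₄ = V₃·(P₃/P₄)^(1/γ) = 0.03291 L.

T₄ ≈ 498 °C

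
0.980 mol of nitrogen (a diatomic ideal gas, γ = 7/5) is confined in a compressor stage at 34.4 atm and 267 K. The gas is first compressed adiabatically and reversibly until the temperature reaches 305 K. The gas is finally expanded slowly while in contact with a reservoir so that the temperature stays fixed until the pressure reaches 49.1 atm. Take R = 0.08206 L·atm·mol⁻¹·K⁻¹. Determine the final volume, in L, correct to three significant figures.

From PV = nRT: V₁ = nRT₁/P₁ = 0.6242 L.
Adiabatic (γ = 7/5), T V^(γ−1) and P V^γ constant: P₂ = P₁·(T₂/T₁)^(γ/(γ−1)) = 54.80 atm; V₂ = V₁·(T₁/T₂)^(1/(γ−1)) = 0.4475 L.
T constant ⇒ Boyle's law P V = const: T₃ = T₂; V₃ = V₂·(P₂/P₃) = 0.4995 L.

V₃ ≈ 0.500 L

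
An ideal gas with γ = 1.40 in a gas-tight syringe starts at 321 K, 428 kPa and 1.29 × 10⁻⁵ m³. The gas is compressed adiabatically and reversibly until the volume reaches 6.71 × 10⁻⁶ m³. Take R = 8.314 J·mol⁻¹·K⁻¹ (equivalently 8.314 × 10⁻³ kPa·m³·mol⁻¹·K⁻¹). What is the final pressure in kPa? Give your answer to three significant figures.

Reversible adiabatic, γ = 1.40: T₂ = T₁·(V₁/V₂)^(γ−1) = 416.9 K; P₂ = P₁·(V₁/V₂)^γ = 1069 kPa.

P₂ ≈ 1.07e+03 kPa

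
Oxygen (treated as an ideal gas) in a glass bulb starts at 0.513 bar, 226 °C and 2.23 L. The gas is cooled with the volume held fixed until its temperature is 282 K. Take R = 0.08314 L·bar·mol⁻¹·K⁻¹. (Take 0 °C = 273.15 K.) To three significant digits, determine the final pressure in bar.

P₂ ≈ 0.290 bar

Convert: T₁ = 499.1 K.
Isochoric, so P/T is constant: V₂ = V₁; P₂ = P₁·(T₂/T₁) = 0.2898 bar.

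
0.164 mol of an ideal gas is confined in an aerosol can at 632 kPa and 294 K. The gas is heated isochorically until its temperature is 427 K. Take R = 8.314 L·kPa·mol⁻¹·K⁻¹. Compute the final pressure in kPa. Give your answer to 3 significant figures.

From PV = nRT: V₁ = nRT₁/P₁ = 0.6343 L.
Isochoric, so P/T is constant: V₂ = V₁; P₂ = P₁·(T₂/T₁) = 917.9 kPa.

P₂ ≈ 918 kPa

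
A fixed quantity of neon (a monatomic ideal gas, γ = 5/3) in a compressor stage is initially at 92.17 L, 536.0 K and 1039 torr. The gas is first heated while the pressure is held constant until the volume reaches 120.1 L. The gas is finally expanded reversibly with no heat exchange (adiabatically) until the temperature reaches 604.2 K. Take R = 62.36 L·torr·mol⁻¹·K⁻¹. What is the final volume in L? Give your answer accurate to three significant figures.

Isobaric, so V/T is constant: P₂ = P₁; T₂ = T₁·(V₂/V₁) = 698.4 K.
Reversible adiabatic, γ = 5/3: P₃ = P₂·(T₃/T₂)^(γ/(γ−1)) = 723.2 torr; V₃ = V₂·(T₂/T₃)^(1/(γ−1)) = 149.3 L.

V₃ ≈ 149 L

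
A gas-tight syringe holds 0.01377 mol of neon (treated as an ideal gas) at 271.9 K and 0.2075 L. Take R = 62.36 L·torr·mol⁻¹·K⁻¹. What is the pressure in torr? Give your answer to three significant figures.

PV = nRT ⇒ P = nRT/V = (0.01377 × 62.36 × 271.9) / 0.2075

P ≈ 1.13e+03 torr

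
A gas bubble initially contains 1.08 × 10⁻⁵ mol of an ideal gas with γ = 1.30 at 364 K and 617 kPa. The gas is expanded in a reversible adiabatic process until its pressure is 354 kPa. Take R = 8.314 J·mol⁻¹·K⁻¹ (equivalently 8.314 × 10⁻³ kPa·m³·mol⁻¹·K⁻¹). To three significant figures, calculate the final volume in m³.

V₂ ≈ 8.12e-08 m³

From PV = nRT: V₁ = nRT₁/P₁ = 5.297e-08 m³.
Reversible adiabatic, γ = 1.30: T₂ = T₁·(P₂/P₁)^((γ−1)/γ) = 320.2 K; V₂ = V₁·(P₁/P₂)^(1/γ) = 8.122e-08 m³.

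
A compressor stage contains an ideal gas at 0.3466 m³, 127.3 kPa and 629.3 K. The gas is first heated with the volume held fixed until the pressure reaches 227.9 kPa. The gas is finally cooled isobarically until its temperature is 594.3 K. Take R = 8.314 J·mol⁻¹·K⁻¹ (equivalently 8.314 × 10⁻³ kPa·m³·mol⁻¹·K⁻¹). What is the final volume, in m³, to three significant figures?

V constant ⇒ P ∝ T: V₂ = V₁; T₂ = T₁·(P₂/P₁) = 1127 K.
Isobaric, so V/T is constant: P₃ = P₂; V₃ = V₂·(T₃/T₂) = 0.1828 m³.

V₃ ≈ 0.183 m³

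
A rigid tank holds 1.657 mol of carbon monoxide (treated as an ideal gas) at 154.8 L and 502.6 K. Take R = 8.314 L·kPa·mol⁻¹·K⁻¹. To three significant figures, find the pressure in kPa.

PV = nRT ⇒ P = nRT/V = (1.657 × 8.314 × 502.6) / 154.8

P ≈ 44.7 kPa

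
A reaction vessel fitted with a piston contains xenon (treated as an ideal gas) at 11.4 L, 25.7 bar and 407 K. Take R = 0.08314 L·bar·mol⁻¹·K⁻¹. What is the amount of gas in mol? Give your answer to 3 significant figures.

n ≈ 8.66 mol

PV = nRT ⇒ n = PV/(RT) = (25.7 × 11.4) / (0.08314 × 407)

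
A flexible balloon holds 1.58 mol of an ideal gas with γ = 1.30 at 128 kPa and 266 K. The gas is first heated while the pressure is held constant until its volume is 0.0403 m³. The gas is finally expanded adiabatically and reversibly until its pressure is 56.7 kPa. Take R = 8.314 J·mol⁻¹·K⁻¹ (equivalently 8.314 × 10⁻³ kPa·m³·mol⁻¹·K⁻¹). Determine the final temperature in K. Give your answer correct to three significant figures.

T₃ ≈ 325 K

From PV = nRT: V₁ = nRT₁/P₁ = 0.02730 m³.
P constant ⇒ V ∝ T: P₂ = P₁; T₂ = T₁·(V₂/V₁) = 392.7 K.
Adiabatic (γ = 1.30), T V^(γ−1) and P V^γ constant: T₃ = T₂·(P₃/P₂)^((γ−1)/γ) = 325.4 K; V₃ = V₂·(P₂/P₃)^(1/γ) = 0.07539 m³.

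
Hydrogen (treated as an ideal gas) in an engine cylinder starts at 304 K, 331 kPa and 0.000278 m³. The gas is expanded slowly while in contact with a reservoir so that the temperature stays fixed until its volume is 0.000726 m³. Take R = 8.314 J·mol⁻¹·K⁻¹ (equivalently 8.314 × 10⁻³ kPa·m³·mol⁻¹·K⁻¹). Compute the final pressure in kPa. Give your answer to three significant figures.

P₂ ≈ 127 kPa

T constant ⇒ Boyle's law P V = const: T₂ = T₁; P₂ = P₁·(V₁/V₂) = 126.7 kPa.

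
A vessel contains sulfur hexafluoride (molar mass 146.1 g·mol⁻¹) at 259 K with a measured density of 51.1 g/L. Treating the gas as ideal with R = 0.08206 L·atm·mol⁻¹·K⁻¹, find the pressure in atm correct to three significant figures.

ρ = PM/(RT) ⇒ P = ρRT/M = (51.1 × 0.08206 × 259.0) / 146.1

P ≈ 7.43 atm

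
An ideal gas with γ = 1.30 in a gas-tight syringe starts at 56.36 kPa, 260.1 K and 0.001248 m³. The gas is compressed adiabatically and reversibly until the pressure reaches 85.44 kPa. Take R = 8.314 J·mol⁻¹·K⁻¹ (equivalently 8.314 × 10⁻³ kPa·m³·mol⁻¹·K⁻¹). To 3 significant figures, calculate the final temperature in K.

T₂ ≈ 286 K

Reversible adiabatic, γ = 1.30: T₂ = T₁·(P₂/P₁)^((γ−1)/γ) = 286.3 K; V₂ = V₁·(P₁/P₂)^(1/γ) = 0.0009062 m³.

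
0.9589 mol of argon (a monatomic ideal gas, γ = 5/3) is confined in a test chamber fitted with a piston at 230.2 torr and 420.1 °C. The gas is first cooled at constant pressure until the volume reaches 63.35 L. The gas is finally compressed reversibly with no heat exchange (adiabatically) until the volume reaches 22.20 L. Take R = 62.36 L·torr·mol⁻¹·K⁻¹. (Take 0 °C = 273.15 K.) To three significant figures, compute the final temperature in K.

T₃ ≈ 491 K

Convert: T₁ = 693.2 K.
From PV = nRT: V₁ = nRT₁/P₁ = 180.1 L.
P constant ⇒ V ∝ T: P₂ = P₁; T₂ = T₁·(V₂/V₁) = 243.9 K.
Adiabatic (γ = 5/3), T V^(γ−1) and P V^γ constant: T₃ = T₂·(V₂/V₃)^(γ−1) = 490.6 K; P₃ = P₂·(V₂/V₃)^γ = 1322 torr.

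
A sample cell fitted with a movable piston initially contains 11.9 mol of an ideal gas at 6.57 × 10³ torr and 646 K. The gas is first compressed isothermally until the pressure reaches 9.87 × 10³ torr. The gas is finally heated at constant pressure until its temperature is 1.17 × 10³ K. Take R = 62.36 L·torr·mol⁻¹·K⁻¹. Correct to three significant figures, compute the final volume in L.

From PV = nRT: V₁ = nRT₁/P₁ = 72.97 L.
T constant ⇒ Boyle's law P V = const: T₂ = T₁; V₂ = V₁·(P₁/P₂) = 48.57 L.
Isobaric, so V/T is constant: P₃ = P₂; V₃ = V₂·(T₃/T₂) = 87.97 L.

V₃ ≈ 88.0 L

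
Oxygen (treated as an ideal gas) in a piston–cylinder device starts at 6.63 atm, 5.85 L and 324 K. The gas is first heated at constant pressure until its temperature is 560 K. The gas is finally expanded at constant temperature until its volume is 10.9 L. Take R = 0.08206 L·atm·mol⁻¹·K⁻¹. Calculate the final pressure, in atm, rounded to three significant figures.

Isobaric, so V/T is constant: P₂ = P₁; V₂ = V₁·(T₂/T₁) = 10.11 L.
T constant ⇒ Boyle's law P V = const: T₃ = T₂; P₃ = P₂·(V₂/V₃) = 6.150 atm.

P₃ ≈ 6.15 atm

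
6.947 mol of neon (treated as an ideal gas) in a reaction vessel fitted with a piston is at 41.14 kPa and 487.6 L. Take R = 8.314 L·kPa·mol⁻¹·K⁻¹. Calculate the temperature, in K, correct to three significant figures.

T ≈ 347 K

PV = nRT ⇒ T = PV/(nR) = (41.14 × 487.6) / (6.947 × 8.314)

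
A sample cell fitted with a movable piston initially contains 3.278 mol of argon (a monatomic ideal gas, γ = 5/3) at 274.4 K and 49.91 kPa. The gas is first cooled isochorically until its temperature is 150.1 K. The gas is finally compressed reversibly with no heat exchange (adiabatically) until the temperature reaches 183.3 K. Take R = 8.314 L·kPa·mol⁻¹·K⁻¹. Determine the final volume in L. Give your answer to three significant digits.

From PV = nRT: V₁ = nRT₁/P₁ = 149.8 L.
V constant ⇒ P ∝ T: V₂ = V₁; P₂ = P₁·(T₂/T₁) = 27.30 kPa.
Adiabatic (γ = 5/3), T V^(γ−1) and P V^γ constant: P₃ = P₂·(T₃/T₂)^(γ/(γ−1)) = 44.99 kPa; V₃ = V₂·(T₂/T₃)^(1/(γ−1)) = 111.0 L.

V₃ ≈ 111 L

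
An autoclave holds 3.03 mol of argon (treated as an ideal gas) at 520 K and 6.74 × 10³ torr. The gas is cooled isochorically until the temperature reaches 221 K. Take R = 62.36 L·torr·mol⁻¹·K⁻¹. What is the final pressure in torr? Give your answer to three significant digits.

P₂ ≈ 2.86e+03 torr

From PV = nRT: V₁ = nRT₁/P₁ = 14.58 L.
V constant ⇒ P ∝ T: V₂ = V₁; P₂ = P₁·(T₂/T₁) = 2864 torr.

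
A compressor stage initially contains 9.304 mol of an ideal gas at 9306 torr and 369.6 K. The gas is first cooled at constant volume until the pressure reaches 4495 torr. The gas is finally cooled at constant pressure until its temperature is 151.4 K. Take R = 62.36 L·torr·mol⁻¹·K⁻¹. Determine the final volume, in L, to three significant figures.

V₃ ≈ 19.5 L

From PV = nRT: V₁ = nRT₁/P₁ = 23.04 L.
V constant ⇒ P ∝ T: V₂ = V₁; T₂ = T₁·(P₂/P₁) = 178.5 K.
Isobaric, so V/T is constant: P₃ = P₂; V₃ = V₂·(T₃/T₂) = 19.54 L.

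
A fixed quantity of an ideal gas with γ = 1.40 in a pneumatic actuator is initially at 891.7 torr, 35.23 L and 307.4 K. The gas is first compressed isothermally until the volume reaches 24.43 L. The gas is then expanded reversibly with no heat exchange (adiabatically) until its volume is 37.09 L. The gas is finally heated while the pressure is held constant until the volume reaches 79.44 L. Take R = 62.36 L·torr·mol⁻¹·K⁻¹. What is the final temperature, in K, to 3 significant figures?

T constant ⇒ Boyle's law P V = const: T₂ = T₁; P₂ = P₁·(V₁/V₂) = 1286 torr.
Adiabatic (γ = 1.40), T V^(γ−1) and P V^γ constant: T₃ = T₂·(V₂/V₃)^(γ−1) = 260.1 K; P₃ = P₂·(V₂/V₃)^γ = 716.7 torr.
P constant ⇒ V ∝ T: P₄ = P₃; T₄ = T₃·(V₄/V₃) = 557.1 K.

T₄ ≈ 557 K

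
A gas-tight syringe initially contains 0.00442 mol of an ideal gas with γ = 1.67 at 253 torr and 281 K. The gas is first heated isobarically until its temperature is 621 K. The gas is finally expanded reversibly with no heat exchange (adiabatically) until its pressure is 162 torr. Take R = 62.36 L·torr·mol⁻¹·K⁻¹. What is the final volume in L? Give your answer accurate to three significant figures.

V₃ ≈ 0.884 L

From PV = nRT: V₁ = nRT₁/P₁ = 0.3061 L.
P constant ⇒ V ∝ T: P₂ = P₁; V₂ = V₁·(T₂/T₁) = 0.6765 L.
Reversible adiabatic, γ = 1.67: T₃ = T₂·(P₃/P₂)^((γ−1)/γ) = 519.3 K; V₃ = V₂·(P₂/P₃)^(1/γ) = 0.8835 L.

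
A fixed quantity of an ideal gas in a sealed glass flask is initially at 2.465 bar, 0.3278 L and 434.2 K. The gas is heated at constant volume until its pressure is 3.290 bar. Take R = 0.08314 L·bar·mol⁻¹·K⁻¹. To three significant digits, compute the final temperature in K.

T₂ ≈ 580 K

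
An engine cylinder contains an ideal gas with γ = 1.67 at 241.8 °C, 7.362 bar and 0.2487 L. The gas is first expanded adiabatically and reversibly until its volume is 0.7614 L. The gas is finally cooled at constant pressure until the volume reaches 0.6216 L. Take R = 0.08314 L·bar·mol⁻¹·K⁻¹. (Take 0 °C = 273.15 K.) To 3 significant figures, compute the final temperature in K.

T₃ ≈ 199 K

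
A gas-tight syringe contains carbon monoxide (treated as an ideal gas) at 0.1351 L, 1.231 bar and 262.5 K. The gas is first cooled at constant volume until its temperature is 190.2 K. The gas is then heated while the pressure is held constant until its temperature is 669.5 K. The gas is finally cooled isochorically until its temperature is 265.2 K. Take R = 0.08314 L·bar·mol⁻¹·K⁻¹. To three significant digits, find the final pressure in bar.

P₄ ≈ 0.353 bar

Isochoric, so P/T is constant: V₂ = V₁; P₂ = P₁·(T₂/T₁) = 0.8919 bar.
Isobaric, so V/T is constant: P₃ = P₂; V₃ = V₂·(T₃/T₂) = 0.4755 L.
Isochoric, so P/T is constant: V₄ = V₃; P₄ = P₃·(T₄/T₃) = 0.3533 bar.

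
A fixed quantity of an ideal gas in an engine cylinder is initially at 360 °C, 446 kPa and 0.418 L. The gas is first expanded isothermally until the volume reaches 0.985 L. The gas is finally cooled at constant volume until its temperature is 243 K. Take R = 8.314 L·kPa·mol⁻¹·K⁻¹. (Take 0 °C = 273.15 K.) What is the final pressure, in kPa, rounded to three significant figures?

Convert: T₁ = 633.1 K.
T constant ⇒ Boyle's law P V = const: T₂ = T₁; P₂ = P₁·(V₁/V₂) = 189.3 kPa.
Isochoric, so P/T is constant: V₃ = V₂; P₃ = P₂·(T₃/T₂) = 72.64 kPa.

P₃ ≈ 72.6 kPa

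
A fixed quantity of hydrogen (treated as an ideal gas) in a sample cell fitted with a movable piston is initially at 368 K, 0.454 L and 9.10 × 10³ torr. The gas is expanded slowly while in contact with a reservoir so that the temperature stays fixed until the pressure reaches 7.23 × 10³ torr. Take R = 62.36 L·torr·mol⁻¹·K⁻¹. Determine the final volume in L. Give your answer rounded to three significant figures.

V₂ ≈ 0.571 L

T constant ⇒ Boyle's law P V = const: T₂ = T₁; V₂ = V₁·(P₁/P₂) = 0.5714 L.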